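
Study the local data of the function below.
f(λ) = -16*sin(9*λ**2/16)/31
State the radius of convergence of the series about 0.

The factor -sin(9*λ**2/16) is entire and contributes no finite singular point.
The polynomial part has no poles.
No finite singular points: the Taylor series at 0 converges everywhere.

The radius of convergence is infinite.


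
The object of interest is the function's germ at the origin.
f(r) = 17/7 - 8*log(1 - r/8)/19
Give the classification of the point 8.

The term (-8/19)*log(1 - r/(8)) has argument 1 - 8/(8) = 0 at 8: a logarithmic (infinitely-sheeted) branch point; the remaining terms are analytic or single-valued there.

The point is a logarithmic branch point.


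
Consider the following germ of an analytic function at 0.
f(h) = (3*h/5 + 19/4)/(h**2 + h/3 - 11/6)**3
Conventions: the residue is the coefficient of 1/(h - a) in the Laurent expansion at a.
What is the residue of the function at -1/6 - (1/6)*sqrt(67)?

The factor h**2 + h/3 - 11/6 splits as (h - a)(h - a') with a = -1/6 - (1/6)*sqrt(67), a' = -1/6 + (1/6)*sqrt(67). At the order-3 pole a set g(h) = (h - a)^3*f(h) = [3*h/5 + 19/4] / (h - a')^3.
Order-3 pole: residue = g''(a)/2; g''(-1/6 - (1/6)*sqrt(67)) = -(67797/1503815)*sqrt(67), so the residue is -(67797/3007630)*sqrt(67).

The residue is -(67797/3007630)*sqrt(67).


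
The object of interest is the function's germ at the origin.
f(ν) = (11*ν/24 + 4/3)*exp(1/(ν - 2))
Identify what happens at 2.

The exponent 1/(ν - (2)) has a pole at 2, so exp(1/(ν - (2))) takes every nonzero value near it: an essential singularity (not a pole of any order).

The point is an essential singularity.


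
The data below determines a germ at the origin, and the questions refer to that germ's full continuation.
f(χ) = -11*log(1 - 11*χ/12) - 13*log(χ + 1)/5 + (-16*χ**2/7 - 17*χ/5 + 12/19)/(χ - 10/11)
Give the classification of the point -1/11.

The point is a regular point.

Denominator factors: χ - 10/11 = -1 at χ = -1/11 — none vanishes.
Branch term log(1 - χ/(12/11)): argument at -1/11 is 13/12, nonzero, so -1/11 is not its branch point (a point on a principal cut is still regular for the continued germ).
Branch term log(1 - χ/(-1)): argument at -1/11 is 10/11, nonzero, so -1/11 is not its branch point (a point on a principal cut is still regular for the continued germ).
So the germ continues analytically to -1/11.


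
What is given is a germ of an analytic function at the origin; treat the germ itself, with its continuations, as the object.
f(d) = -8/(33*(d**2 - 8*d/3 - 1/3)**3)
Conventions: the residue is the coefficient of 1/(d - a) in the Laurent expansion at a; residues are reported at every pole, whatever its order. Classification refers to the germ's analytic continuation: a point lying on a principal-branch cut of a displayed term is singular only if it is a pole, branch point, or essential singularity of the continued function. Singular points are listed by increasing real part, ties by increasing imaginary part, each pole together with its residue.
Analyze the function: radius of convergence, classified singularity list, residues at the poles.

Radius of convergence at 0: -4/3 + (1/3)*sqrt(19).
At 4/3 - (1/3)*sqrt(19): a pole of order 3; residue (243/150898)*sqrt(19).
At 4/3 + (1/3)*sqrt(19): a pole of order 3; residue -(243/150898)*sqrt(19).

Denominator factor (d**2 - 8*d/3 - 1/3)^3: discriminant 76/9, real irrational roots 4/3 + (1/3)*sqrt(19) and 4/3 - (1/3)*sqrt(19); poles of order 3, moduli 4/3 + (1/3)*sqrt(19) and -4/3 + (1/3)*sqrt(19).
The radius of convergence is the smallest modulus among the singular points: -4/3 + (1/3)*sqrt(19).
The factor d**2 - 8*d/3 - 1/3 splits as (d - a)(d - a') with a = 4/3 - (1/3)*sqrt(19), a' = 4/3 + (1/3)*sqrt(19). At the order-3 pole a set g(d) = (d - a)^3*f(d) = [-8/33] / (d - a')^3.
Order-3 pole: residue = g''(a)/2; g''(4/3 - (1/3)*sqrt(19)) = (243/75449)*sqrt(19), so the residue is (243/150898)*sqrt(19).
The factor d**2 - 8*d/3 - 1/3 splits as (d - a)(d - a') with a = 4/3 + (1/3)*sqrt(19), a' = 4/3 - (1/3)*sqrt(19). At the order-3 pole a set g(d) = (d - a)^3*f(d) = [-8/33] / (d - a')^3.
Order-3 pole: residue = g''(a)/2; g''(4/3 + (1/3)*sqrt(19)) = -(243/75449)*sqrt(19), so the residue is -(243/150898)*sqrt(19).
List the singular points by increasing real part (a conjugate pair: the negative imaginary part first).


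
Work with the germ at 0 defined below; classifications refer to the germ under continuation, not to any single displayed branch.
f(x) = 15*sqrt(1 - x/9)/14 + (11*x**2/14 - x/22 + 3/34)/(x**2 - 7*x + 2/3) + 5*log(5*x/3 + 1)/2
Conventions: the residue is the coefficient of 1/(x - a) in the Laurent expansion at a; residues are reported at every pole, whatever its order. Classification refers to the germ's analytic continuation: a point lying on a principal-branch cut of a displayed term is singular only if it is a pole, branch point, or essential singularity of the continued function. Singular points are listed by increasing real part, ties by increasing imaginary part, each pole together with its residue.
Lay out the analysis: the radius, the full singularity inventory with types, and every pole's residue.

Radius of convergence at 0: 7/2 - (1/6)*sqrt(417).
At -3/5: a logarithmic branch point.
At 7/2 - (1/6)*sqrt(417): a pole of order 1; residue 30/11 - (146519/1091706)*sqrt(417).
At 7/2 + (1/6)*sqrt(417): a pole of order 1; residue 30/11 + (146519/1091706)*sqrt(417).
At 9: an algebraic (square-root) branch point.

Denominator factor (x**2 - 7*x + 2/3): discriminant 139/3, real irrational roots 7/2 + (1/6)*sqrt(417) and 7/2 - (1/6)*sqrt(417); poles of order 1, moduli 7/2 + (1/6)*sqrt(417) and 7/2 - (1/6)*sqrt(417).
Branch term (15/14)*sqrt(1 - x/(9)): its argument vanishes at x = 9, a square-root branch point, modulus 9.
Branch term (5/2)*log(1 - x/(-3/5)): its argument vanishes at x = -3/5, a logarithmic branch point, modulus 3/5.
The radius of convergence is the smallest modulus among the singular points: 7/2 - (1/6)*sqrt(417).
The branch terms are analytic at 7/2 - (1/6)*sqrt(417) and contribute nothing to the residue; only the rational part matters.
The factor x**2 - 7*x + 2/3 splits as (x - a)(x - a') with a = 7/2 - (1/6)*sqrt(417), a' = 7/2 + (1/6)*sqrt(417). At the order-1 pole a set g(x) = (x - a)*(rational part) = [11*x**2/14 - x/22 + 3/34] / (x - a').
Simple pole: residue = g(a) at a = 7/2 - (1/6)*sqrt(417), which is 30/11 - (146519/1091706)*sqrt(417).
The branch terms are analytic at 7/2 + (1/6)*sqrt(417) and contribute nothing to the residue; only the rational part matters.
The factor x**2 - 7*x + 2/3 splits as (x - a)(x - a') with a = 7/2 + (1/6)*sqrt(417), a' = 7/2 - (1/6)*sqrt(417). At the order-1 pole a set g(x) = (x - a)*(rational part) = [11*x**2/14 - x/22 + 3/34] / (x - a').
Simple pole: residue = g(a) at a = 7/2 + (1/6)*sqrt(417), which is 30/11 + (146519/1091706)*sqrt(417).
List the singular points by increasing real part (a conjugate pair: the negative imaginary part first).


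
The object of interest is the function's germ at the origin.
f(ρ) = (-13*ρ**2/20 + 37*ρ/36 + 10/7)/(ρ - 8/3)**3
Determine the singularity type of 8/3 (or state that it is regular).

The point is a pole of order 3.

The denominator factor ρ - 8/3 vanishes at 8/3 and appears to the power 3; the numerator there equals -428/945, nonzero, and no other factor vanishes.
Hence a pole whose order is the multiplicity, 3.


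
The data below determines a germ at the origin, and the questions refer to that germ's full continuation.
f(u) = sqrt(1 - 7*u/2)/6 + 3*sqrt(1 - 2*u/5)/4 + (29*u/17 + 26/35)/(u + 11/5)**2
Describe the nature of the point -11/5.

The point is a pole of order 2.

The denominator factor u + 11/5 vanishes at -11/5 and appears to the power 2; the numerator there equals -1791/595, nonzero, and no other factor vanishes.
The branch terms are analytic at this point.
Hence a pole whose order is the multiplicity, 2.


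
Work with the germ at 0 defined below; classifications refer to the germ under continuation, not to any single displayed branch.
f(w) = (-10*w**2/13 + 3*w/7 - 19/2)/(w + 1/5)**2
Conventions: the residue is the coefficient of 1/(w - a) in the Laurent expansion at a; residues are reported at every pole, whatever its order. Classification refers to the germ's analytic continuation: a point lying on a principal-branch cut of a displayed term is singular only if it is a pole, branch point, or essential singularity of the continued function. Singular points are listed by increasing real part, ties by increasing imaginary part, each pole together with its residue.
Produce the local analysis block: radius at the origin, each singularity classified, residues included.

Radius of convergence at 0: 1/5.
At -1/5: a pole of order 2; residue 67/91.

Denominator factor (w + 1/5)^2: pole of order 2 at -1/5, modulus 1/5.
The radius of convergence is the smallest modulus among the singular points: 1/5.
At the order-2 pole -1/5 set g(w) = (w - (-1/5))^2*f(w) = -10*w**2/13 + 3*w/7 - 19/2.
Order-2 pole: residue = g'(a); g'(-1/5) = 67/91, so the residue is 67/91.


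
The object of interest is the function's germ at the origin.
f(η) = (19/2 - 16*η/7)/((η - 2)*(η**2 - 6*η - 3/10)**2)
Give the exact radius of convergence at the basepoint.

The radius of convergence is -3 + (1/10)*sqrt(930).

Denominator factor (η**2 - 6*η - 3/10)^2: discriminant 186/5, real irrational roots 3 + (1/10)*sqrt(930) and 3 - (1/10)*sqrt(930); poles of order 2, moduli 3 + (1/10)*sqrt(930) and -3 + (1/10)*sqrt(930).
Denominator factor (η - 2): pole of order 1 at 2, modulus 2.
The radius of convergence is the smallest modulus among the singular points: -3 + (1/10)*sqrt(930).


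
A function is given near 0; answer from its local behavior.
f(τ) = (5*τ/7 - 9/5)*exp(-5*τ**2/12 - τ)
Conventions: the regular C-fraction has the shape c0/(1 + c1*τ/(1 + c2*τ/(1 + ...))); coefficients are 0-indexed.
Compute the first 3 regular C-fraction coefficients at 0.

The regular C-fraction coefficients are [-9/5, 88/63, -2123/2016].

Taylor coefficients (expand at 0): a_0 = -9/5, a_1 = 88/35, a_2 = -121/140.
c0 = a_0 = -9/5. Peel one level at a time: if S = 1 + c*τ/S' with S'(0) = 1, then c is the τ-coefficient of S and S' = c*τ/(S - 1).
S_1 = c0/f = 1 + (88/63)*τ + (23353/15876)*τ^2 + ...; c1 = 88/63.
S_2 = c1*τ/(S_1 - 1) = 1 + (-2123/2016)*τ + ...; c2 = -2123/2016.


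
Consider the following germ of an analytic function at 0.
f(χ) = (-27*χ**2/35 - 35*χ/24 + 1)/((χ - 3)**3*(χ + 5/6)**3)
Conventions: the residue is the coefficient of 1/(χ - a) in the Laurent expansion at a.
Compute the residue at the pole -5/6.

At the order-3 pole -5/6 set g(χ) = (χ - (-5/6))^3*f(χ) = (-27*χ**2/35 - 35*χ/24 + 1)/(χ - 3)**3.
Order-3 pole: residue = g''(a)/2; g''(-5/6) = 1765476/225272005, so the residue is 882738/225272005.

The residue is 882738/225272005.


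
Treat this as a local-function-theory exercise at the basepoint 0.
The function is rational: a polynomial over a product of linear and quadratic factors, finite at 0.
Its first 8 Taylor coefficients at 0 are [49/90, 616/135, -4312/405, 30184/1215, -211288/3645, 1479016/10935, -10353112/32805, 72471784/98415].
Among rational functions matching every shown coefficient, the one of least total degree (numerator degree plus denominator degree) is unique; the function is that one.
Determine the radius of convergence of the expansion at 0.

No rational of total degree below 2 reproduces all 8 coefficients; solving the [1/1] Pade equations on them gives f(d) = (5*d/2 + 7/30)/(d + 3/7), whose expansion matches every shown term.
Denominator factor (d + 3/7): pole of order 1 at -3/7, modulus 3/7.
The radius of convergence is the smallest modulus among the singular points: 3/7.

The radius of convergence is 3/7.


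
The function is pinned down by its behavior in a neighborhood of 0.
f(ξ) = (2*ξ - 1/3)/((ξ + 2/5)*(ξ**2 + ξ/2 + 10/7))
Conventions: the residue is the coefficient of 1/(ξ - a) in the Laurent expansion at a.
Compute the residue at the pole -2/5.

The residue is -595/729.

At the order-1 pole -2/5 set g(ξ) = (ξ - (-2/5))*f(ξ) = (2*ξ - 1/3)/(ξ**2 + ξ/2 + 10/7).
Simple pole: residue = g(a) at a = -2/5, which is -595/729.


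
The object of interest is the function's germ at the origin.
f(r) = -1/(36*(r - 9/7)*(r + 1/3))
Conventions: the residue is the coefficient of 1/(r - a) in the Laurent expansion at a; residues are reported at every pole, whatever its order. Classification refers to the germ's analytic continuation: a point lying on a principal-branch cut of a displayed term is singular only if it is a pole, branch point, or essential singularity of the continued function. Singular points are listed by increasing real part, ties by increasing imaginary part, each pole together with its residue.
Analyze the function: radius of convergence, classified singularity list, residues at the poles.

Denominator factor (r - 9/7): pole of order 1 at 9/7, modulus 9/7.
Denominator factor (r + 1/3): pole of order 1 at -1/3, modulus 1/3.
The radius of convergence is the smallest modulus among the singular points: 1/3.
At the order-1 pole -1/3 set g(r) = (r - (-1/3))*f(r) = -1/(36*(r - 9/7)).
Simple pole: residue = g(a) at a = -1/3, which is 7/408.
At the order-1 pole 9/7 set g(r) = (r - (9/7))*f(r) = -1/(36*(r + 1/3)).
Simple pole: residue = g(a) at a = 9/7, which is -7/408.
List the singular points by increasing real part (a conjugate pair: the negative imaginary part first).

Radius of convergence at 0: 1/3.
At -1/3: a pole of order 1; residue 7/408.
At 9/7: a pole of order 1; residue -7/408.


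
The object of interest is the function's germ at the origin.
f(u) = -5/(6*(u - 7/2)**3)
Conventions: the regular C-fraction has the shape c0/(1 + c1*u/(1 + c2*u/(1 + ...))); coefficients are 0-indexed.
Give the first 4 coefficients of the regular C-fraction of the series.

The regular C-fraction coefficients are [20/1029, -6/7, 2/7, -4/21].

Taylor coefficients (expand at 0): a_0 = 20/1029, a_1 = 40/2401, a_2 = 160/16807, a_3 = 1600/352947.
c0 = a_0 = 20/1029. Peel one level at a time: if S = 1 + c*u/S' with S'(0) = 1, then c is the u-coefficient of S and S' = c*u/(S - 1).
S_1 = c0/f = 1 + (-6/7)*u + (12/49)*u^2 + ...; c1 = -6/7.
S_2 = c1*u/(S_1 - 1) = 1 + (2/7)*u + (8/147)*u^2 + ...; c2 = 2/7.
S_3 = c2*u/(S_2 - 1) = 1 + (-4/21)*u + ...; c3 = -4/21.


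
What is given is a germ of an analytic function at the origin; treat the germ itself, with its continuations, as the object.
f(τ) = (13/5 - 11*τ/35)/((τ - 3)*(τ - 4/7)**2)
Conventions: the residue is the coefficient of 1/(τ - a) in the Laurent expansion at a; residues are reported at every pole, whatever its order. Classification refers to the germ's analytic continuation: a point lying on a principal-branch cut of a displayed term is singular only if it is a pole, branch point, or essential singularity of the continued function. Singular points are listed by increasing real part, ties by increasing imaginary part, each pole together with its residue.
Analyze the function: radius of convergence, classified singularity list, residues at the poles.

Denominator factor (τ - 3): pole of order 1 at 3, modulus 3.
Denominator factor (τ - 4/7)^2: pole of order 2 at 4/7, modulus 4/7.
The radius of convergence is the smallest modulus among the singular points: 4/7.
At the order-2 pole 4/7 set g(τ) = (τ - (4/7))^2*f(τ) = (13/5 - 11*τ/35)/(τ - 3).
Order-2 pole: residue = g'(a); g'(4/7) = -406/1445, so the residue is -406/1445.
At the order-1 pole 3 set g(τ) = (τ - (3))*f(τ) = (13/5 - 11*τ/35)/(τ - 4/7)**2.
Simple pole: residue = g(a) at a = 3, which is 406/1445.
List the singular points by increasing real part (a conjugate pair: the negative imaginary part first).

Radius of convergence at 0: 4/7.
At 4/7: a pole of order 2; residue -406/1445.
At 3: a pole of order 1; residue 406/1445.


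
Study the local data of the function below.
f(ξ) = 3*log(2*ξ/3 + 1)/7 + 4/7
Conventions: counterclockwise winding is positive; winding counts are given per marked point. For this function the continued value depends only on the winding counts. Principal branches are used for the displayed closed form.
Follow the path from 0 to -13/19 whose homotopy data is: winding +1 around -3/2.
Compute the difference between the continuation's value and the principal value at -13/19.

Continued minus principal equals (6/7)*pi*i.

The rational part is single-valued and drops out of the difference; each branch term changes only by its own monodromy.
(3/7)*log(1 - ξ/(-3/2)): each positive loop around -3/2 adds 2*pi*i to the log, so winding +1 contributes (3/7)*(1)*2*pi*i = (6/7)*pi*i.
Summing the contributions at ξ = -13/19 gives (6/7)*pi*i.


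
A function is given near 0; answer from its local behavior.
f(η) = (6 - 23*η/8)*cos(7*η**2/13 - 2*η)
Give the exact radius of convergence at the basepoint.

The factor cos(7*η**2/13 - 2*η) is entire and contributes no finite singular point.
The polynomial part has no poles.
No finite singular points: the Taylor series at 0 converges everywhere.

The radius of convergence is infinite.


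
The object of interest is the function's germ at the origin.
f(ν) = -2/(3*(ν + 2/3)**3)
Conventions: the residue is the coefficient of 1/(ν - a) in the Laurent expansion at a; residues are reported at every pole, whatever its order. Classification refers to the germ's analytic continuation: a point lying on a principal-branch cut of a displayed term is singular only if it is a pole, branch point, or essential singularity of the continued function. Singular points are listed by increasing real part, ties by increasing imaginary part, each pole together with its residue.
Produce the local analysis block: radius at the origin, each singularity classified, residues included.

Radius of convergence at 0: 2/3.
At -2/3: a pole of order 3; residue 0.

Denominator factor (ν + 2/3)^3: pole of order 3 at -2/3, modulus 2/3.
The radius of convergence is the smallest modulus among the singular points: 2/3.
At the order-3 pole -2/3 set g(ν) = (ν - (-2/3))^3*f(ν) = -2/3.
Order-3 pole: residue = g''(a)/2; g''(-2/3) = 0, so the residue is 0.


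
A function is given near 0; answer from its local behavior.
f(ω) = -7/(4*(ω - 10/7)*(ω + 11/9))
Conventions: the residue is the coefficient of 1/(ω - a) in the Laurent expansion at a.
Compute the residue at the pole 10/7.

At the order-1 pole 10/7 set g(ω) = (ω - (10/7))*f(ω) = -7/(4*(ω + 11/9)).
Simple pole: residue = g(a) at a = 10/7, which is -441/668.

The residue is -441/668.


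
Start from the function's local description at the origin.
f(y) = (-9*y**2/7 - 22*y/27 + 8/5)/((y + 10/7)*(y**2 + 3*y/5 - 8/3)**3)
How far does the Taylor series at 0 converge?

Denominator factor (y + 10/7): pole of order 1 at -10/7, modulus 10/7.
Denominator factor (y**2 + 3*y/5 - 8/3)^3: discriminant 827/75, real irrational roots -3/10 + (1/30)*sqrt(2481) and -3/10 - (1/30)*sqrt(2481); poles of order 3, moduli -3/10 + (1/30)*sqrt(2481) and 3/10 + (1/30)*sqrt(2481).
The radius of convergence is the smallest modulus among the singular points: -3/10 + (1/30)*sqrt(2481).

The radius of convergence is -3/10 + (1/30)*sqrt(2481).


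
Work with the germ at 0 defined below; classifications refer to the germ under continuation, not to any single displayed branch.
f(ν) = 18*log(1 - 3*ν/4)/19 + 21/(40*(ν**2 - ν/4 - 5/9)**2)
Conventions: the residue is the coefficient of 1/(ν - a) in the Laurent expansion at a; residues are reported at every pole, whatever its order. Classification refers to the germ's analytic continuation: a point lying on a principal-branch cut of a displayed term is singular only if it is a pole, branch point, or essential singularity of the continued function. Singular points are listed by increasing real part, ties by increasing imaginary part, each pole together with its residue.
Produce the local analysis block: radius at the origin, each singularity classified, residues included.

Radius of convergence at 0: -1/8 + (1/24)*sqrt(329).
At 1/8 - (1/24)*sqrt(329): a pole of order 2; residue (1296/77315)*sqrt(329).
At 1/8 + (1/24)*sqrt(329): a pole of order 2; residue -(1296/77315)*sqrt(329).
At 4/3: a logarithmic branch point.


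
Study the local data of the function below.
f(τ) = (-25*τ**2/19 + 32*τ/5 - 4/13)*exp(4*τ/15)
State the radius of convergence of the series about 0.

The factor exp(4*τ/15) is entire and contributes no finite singular point.
The polynomial part has no poles.
No finite singular points: the Taylor series at 0 converges everywhere.

The radius of convergence is infinite.


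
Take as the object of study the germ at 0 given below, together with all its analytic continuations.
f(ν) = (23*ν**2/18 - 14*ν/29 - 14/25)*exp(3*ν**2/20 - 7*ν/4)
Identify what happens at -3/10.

There is no denominator, hence no pole anywhere.
The factor exp(3*ν**2/20 - 7*ν/4) is entire.
So the germ continues analytically to -3/10.

The point is a regular point.


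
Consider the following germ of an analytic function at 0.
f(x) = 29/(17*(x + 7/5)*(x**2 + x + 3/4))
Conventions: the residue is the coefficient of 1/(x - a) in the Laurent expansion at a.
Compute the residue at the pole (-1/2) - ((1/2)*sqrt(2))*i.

The factor x**2 + x + 3/4 splits as (x - a)(x - a') with a = (-1/2) - ((1/2)*sqrt(2))*i, a' = (-1/2) + ((1/2)*sqrt(2))*i. At the order-1 pole a set g(x) = (x - a)*f(x) = [29/(17*(x + 7/5))] / (x - a').
Simple pole: residue = g(a) at a = (-1/2) - ((1/2)*sqrt(2))*i, which is (-1450/2227) + ((1305/2227)*sqrt(2))*i.

The residue is (-1450/2227) + ((1305/2227)*sqrt(2))*i.


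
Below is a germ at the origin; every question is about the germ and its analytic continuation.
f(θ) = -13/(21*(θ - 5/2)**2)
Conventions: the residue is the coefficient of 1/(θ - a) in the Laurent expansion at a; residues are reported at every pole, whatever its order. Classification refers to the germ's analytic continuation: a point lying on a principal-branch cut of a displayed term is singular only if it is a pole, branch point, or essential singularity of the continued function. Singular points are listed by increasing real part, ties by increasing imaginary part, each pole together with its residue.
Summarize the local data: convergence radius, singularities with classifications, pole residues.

Denominator factor (θ - 5/2)^2: pole of order 2 at 5/2, modulus 5/2.
The radius of convergence is the smallest modulus among the singular points: 5/2.
At the order-2 pole 5/2 set g(θ) = (θ - (5/2))^2*f(θ) = -13/21.
Order-2 pole: residue = g'(a); g'(5/2) = 0, so the residue is 0.

Radius of convergence at 0: 5/2.
At 5/2: a pole of order 2; residue 0.


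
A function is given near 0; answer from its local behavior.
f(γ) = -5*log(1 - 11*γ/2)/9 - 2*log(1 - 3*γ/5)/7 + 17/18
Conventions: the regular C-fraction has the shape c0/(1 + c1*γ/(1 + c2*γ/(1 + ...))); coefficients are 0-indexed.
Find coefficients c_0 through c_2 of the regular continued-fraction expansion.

Taylor coefficients (expand at 0): a_0 = 17/18, a_1 = 2033/630, a_2 = 106523/12600.
c0 = a_0 = 17/18. Peel one level at a time: if S = 1 + c*γ/S' with S'(0) = 1, then c is the γ-coefficient of S and S' = c*γ/(S - 1).
S_1 = c0/f = 1 + (-2033/595)*γ + (3856119/1416100)*γ^2 + ...; c1 = -2033/595.
S_2 = c1*γ/(S_1 - 1) = 1 + (3856119/4838540)*γ + ...; c2 = 3856119/4838540.

The regular C-fraction coefficients are [17/18, -2033/595, 3856119/4838540].


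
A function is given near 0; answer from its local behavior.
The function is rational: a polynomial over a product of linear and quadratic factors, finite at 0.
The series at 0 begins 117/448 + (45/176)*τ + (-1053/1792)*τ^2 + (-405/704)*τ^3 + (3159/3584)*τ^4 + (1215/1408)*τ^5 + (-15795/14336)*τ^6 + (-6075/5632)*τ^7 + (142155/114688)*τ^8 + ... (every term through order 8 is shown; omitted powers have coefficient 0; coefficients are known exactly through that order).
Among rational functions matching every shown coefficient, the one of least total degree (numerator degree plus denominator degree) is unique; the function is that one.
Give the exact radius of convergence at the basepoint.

No rational of total degree below 7 reproduces all 9 coefficients; solving the [1/6] Pade equations on them gives f(τ) = (20*τ/33 + 13/21)/(τ**2 + 4/3)**3, whose expansion matches every shown term.
Denominator factor (τ**2 + 4/3)^3: discriminant -16/3, complex-conjugate roots ((2/3)*sqrt(3))*i and -((2/3)*sqrt(3))*i; poles of order 3, moduli (2/3)*sqrt(3) and (2/3)*sqrt(3).
The radius of convergence is the smallest modulus among the singular points: (2/3)*sqrt(3).

The radius of convergence is (2/3)*sqrt(3).


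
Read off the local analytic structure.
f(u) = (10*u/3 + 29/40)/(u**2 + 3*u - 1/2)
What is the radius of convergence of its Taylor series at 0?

The radius of convergence is -3/2 + (1/2)*sqrt(11).

Denominator factor (u**2 + 3*u - 1/2): discriminant 11, real irrational roots -3/2 + (1/2)*sqrt(11) and -3/2 - (1/2)*sqrt(11); poles of order 1, moduli -3/2 + (1/2)*sqrt(11) and 3/2 + (1/2)*sqrt(11).
The radius of convergence is the smallest modulus among the singular points: -3/2 + (1/2)*sqrt(11).


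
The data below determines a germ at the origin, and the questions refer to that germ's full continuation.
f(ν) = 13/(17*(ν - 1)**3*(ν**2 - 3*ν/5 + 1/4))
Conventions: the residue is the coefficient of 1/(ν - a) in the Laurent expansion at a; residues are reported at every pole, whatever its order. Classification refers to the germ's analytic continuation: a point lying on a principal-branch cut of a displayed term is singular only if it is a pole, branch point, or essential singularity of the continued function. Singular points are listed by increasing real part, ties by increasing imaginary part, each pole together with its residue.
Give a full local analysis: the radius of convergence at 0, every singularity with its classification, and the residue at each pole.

Denominator factor (ν**2 - 3*ν/5 + 1/4): discriminant -16/25, complex-conjugate roots (3/10) + (2/5)*i and (3/10) - (2/5)*i; poles of order 1, moduli 1/2 and 1/2.
Denominator factor (ν - 1)^3: pole of order 3 at 1, modulus 1.
The radius of convergence is the smallest modulus among the singular points: 1/2.
The factor ν**2 - 3*ν/5 + 1/4 splits as (ν - a)(ν - a') with a = (3/10) - (2/5)*i, a' = (3/10) + (2/5)*i. At the order-1 pole a set g(ν) = (ν - a)*f(ν) = [13/(17*(ν - 1)**3)] / (ν - a').
Simple pole: residue = g(a) at a = (3/10) - (2/5)*i, which is (-5240/2873) - (70/2873)*i.
The factor ν**2 - 3*ν/5 + 1/4 splits as (ν - a)(ν - a') with a = (3/10) + (2/5)*i, a' = (3/10) - (2/5)*i. At the order-1 pole a set g(ν) = (ν - a)*f(ν) = [13/(17*(ν - 1)**3)] / (ν - a').
Simple pole: residue = g(a) at a = (3/10) + (2/5)*i, which is (-5240/2873) + (70/2873)*i.
At the order-3 pole 1 set g(ν) = (ν - (1))^3*f(ν) = 13/(17*(ν**2 - 3*ν/5 + 1/4)).
Order-3 pole: residue = g''(a)/2; g''(1) = 20960/2873, so the residue is 10480/2873.
List the singular points by increasing real part (a conjugate pair: the negative imaginary part first).

Radius of convergence at 0: 1/2.
At (3/10) - (2/5)*i: a pole of order 1; residue (-5240/2873) - (70/2873)*i.
At (3/10) + (2/5)*i: a pole of order 1; residue (-5240/2873) + (70/2873)*i.
At 1: a pole of order 3; residue 10480/2873.


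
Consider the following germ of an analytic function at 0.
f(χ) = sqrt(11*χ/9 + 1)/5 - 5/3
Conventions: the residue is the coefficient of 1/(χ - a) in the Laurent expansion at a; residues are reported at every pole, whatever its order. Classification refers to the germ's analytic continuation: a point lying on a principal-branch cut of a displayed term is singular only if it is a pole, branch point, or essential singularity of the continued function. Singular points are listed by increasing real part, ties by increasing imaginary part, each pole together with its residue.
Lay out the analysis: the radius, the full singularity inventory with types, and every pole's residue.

Branch term (1/5)*sqrt(1 - χ/(-9/11)): its argument vanishes at χ = -9/11, a square-root branch point, modulus 9/11.
The radius of convergence is the smallest modulus among the singular points: 9/11.

Radius of convergence at 0: 9/11.
At -9/11: an algebraic (square-root) branch point.


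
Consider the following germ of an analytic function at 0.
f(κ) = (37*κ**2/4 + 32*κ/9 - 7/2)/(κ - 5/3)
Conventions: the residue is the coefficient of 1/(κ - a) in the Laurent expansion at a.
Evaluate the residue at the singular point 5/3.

At the order-1 pole 5/3 set g(κ) = (κ - (5/3))*f(κ) = 37*κ**2/4 + 32*κ/9 - 7/2.
Simple pole: residue = g(a) at a = 5/3, which is 3037/108.

The residue is 3037/108.


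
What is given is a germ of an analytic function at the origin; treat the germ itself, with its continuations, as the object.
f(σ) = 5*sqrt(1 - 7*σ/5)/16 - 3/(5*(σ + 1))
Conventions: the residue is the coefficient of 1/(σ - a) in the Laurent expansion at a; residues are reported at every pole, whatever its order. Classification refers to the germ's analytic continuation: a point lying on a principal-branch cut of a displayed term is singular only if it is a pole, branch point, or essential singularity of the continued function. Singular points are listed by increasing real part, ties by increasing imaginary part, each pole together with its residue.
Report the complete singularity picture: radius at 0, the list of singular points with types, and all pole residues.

Denominator factor (σ + 1): pole of order 1 at -1, modulus 1.
Branch term (5/16)*sqrt(1 - σ/(5/7)): its argument vanishes at σ = 5/7, a square-root branch point, modulus 5/7.
The radius of convergence is the smallest modulus among the singular points: 5/7.
The branch term is analytic at -1 and contributes nothing to the residue; only the rational part matters.
At the order-1 pole -1 set g(σ) = (σ - (-1))*(rational part) = -3/5.
Simple pole: residue = g(a) at a = -1, which is -3/5.
List the singular points by increasing real part (a conjugate pair: the negative imaginary part first).

Radius of convergence at 0: 5/7.
At -1: a pole of order 1; residue -3/5.
At 5/7: an algebraic (square-root) branch point.


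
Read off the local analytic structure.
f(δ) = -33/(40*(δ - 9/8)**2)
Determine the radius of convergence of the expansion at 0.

Denominator factor (δ - 9/8)^2: pole of order 2 at 9/8, modulus 9/8.
The radius of convergence is the smallest modulus among the singular points: 9/8.

The radius of convergence is 9/8.


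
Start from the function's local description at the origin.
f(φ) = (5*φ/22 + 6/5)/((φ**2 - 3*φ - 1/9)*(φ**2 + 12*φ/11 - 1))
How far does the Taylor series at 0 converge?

The radius of convergence is -3/2 + (1/6)*sqrt(85).

Denominator factor (φ**2 + 12*φ/11 - 1): discriminant 628/121, real irrational roots -6/11 + (1/11)*sqrt(157) and -6/11 - (1/11)*sqrt(157); poles of order 1, moduli -6/11 + (1/11)*sqrt(157) and 6/11 + (1/11)*sqrt(157).
Denominator factor (φ**2 - 3*φ - 1/9): discriminant 85/9, real irrational roots 3/2 + (1/6)*sqrt(85) and 3/2 - (1/6)*sqrt(85); poles of order 1, moduli 3/2 + (1/6)*sqrt(85) and -3/2 + (1/6)*sqrt(85).
The radius of convergence is the smallest modulus among the singular points: -3/2 + (1/6)*sqrt(85).


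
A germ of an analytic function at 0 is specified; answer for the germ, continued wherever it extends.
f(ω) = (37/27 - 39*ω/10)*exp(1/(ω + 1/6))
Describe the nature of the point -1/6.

The exponent 1/(ω - (-1/6)) has a pole at -1/6, so exp(1/(ω - (-1/6))) takes every nonzero value near it: an essential singularity (not a pole of any order).

The point is an essential singularity.


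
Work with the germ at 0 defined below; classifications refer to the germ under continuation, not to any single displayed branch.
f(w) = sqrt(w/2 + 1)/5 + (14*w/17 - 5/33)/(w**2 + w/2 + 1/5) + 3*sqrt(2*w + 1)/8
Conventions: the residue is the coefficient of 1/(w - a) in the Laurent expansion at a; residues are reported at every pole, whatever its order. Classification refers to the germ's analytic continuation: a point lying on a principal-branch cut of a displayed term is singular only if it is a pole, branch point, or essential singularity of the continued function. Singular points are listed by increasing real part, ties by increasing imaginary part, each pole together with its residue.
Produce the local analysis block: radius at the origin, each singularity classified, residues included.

Radius of convergence at 0: (1/5)*sqrt(5).
At -2: an algebraic (square-root) branch point.
At -1/2: an algebraic (square-root) branch point.
At (-1/4) - ((1/20)*sqrt(55))*i: a pole of order 1; residue (7/17) - ((401/6171)*sqrt(55))*i.
At (-1/4) + ((1/20)*sqrt(55))*i: a pole of order 1; residue (7/17) + ((401/6171)*sqrt(55))*i.

Denominator factor (w**2 + w/2 + 1/5): discriminant -11/20, complex-conjugate roots (-1/4) + ((1/20)*sqrt(55))*i and (-1/4) - ((1/20)*sqrt(55))*i; poles of order 1, moduli (1/5)*sqrt(5) and (1/5)*sqrt(5).
Branch term (1/5)*sqrt(1 - w/(-2)): its argument vanishes at w = -2, a square-root branch point, modulus 2.
Branch term (3/8)*sqrt(1 - w/(-1/2)): its argument vanishes at w = -1/2, a square-root branch point, modulus 1/2.
The radius of convergence is the smallest modulus among the singular points: (1/5)*sqrt(5).
The branch terms are analytic at (-1/4) - ((1/20)*sqrt(55))*i and contribute nothing to the residue; only the rational part matters.
The factor w**2 + w/2 + 1/5 splits as (w - a)(w - a') with a = (-1/4) - ((1/20)*sqrt(55))*i, a' = (-1/4) + ((1/20)*sqrt(55))*i. At the order-1 pole a set g(w) = (w - a)*(rational part) = [14*w/17 - 5/33] / (w - a').
Simple pole: residue = g(a) at a = (-1/4) - ((1/20)*sqrt(55))*i, which is (7/17) - ((401/6171)*sqrt(55))*i.
The branch terms are analytic at (-1/4) + ((1/20)*sqrt(55))*i and contribute nothing to the residue; only the rational part matters.
The factor w**2 + w/2 + 1/5 splits as (w - a)(w - a') with a = (-1/4) + ((1/20)*sqrt(55))*i, a' = (-1/4) - ((1/20)*sqrt(55))*i. At the order-1 pole a set g(w) = (w - a)*(rational part) = [14*w/17 - 5/33] / (w - a').
Simple pole: residue = g(a) at a = (-1/4) + ((1/20)*sqrt(55))*i, which is (7/17) + ((401/6171)*sqrt(55))*i.
List the singular points by increasing real part (a conjugate pair: the negative imaginary part first).


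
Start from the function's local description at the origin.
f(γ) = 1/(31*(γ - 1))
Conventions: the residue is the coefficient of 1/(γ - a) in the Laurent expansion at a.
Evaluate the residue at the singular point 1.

The residue is 1/31.

At the order-1 pole 1 set g(γ) = (γ - (1))*f(γ) = 1/31.
Simple pole: residue = g(a) at a = 1, which is 1/31.


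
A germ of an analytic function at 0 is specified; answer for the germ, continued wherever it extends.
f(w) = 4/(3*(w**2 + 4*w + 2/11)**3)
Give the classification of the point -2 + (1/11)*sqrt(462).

The denominator factor w**2 + 4*w + 2/11 vanishes at -2 + (1/11)*sqrt(462) and appears to the power 3; the numerator there equals 4/3, nonzero, and no other factor vanishes.
Hence a pole whose order is the multiplicity, 3.

The point is a pole of order 3.


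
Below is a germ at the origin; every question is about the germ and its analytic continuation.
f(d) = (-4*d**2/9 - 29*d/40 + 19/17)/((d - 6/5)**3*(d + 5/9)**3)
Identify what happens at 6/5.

The denominator factor d - 6/5 vanishes at 6/5 and appears to the power 3; the numerator there equals -667/1700, nonzero, and no other factor vanishes.
Hence a pole whose order is the multiplicity, 3.

The point is a pole of order 3.


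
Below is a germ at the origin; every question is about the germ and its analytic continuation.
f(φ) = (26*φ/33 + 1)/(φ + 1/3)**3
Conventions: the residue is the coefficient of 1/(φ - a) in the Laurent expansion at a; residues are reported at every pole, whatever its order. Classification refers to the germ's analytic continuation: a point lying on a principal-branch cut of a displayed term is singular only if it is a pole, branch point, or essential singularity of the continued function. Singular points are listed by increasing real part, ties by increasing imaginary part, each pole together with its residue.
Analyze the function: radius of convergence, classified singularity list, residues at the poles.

Denominator factor (φ + 1/3)^3: pole of order 3 at -1/3, modulus 1/3.
The radius of convergence is the smallest modulus among the singular points: 1/3.
At the order-3 pole -1/3 set g(φ) = (φ - (-1/3))^3*f(φ) = 26*φ/33 + 1.
Order-3 pole: residue = g''(a)/2; g''(-1/3) = 0, so the residue is 0.

Radius of convergence at 0: 1/3.
At -1/3: a pole of order 3; residue 0.


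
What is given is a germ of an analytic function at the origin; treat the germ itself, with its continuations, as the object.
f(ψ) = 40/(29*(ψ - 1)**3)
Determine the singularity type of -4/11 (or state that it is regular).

The point is a regular point.

Denominator factors: ψ - 1 = -15/11 at ψ = -4/11 — none vanishes.
So the germ continues analytically to -4/11.


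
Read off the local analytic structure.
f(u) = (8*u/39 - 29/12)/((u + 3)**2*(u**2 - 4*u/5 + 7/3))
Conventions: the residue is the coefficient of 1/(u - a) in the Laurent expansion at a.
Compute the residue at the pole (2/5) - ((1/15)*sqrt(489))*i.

The residue is (104135/2206672) - ((34520/22480471)*sqrt(489))*i.

The factor u**2 - 4*u/5 + 7/3 splits as (u - a)(u - a') with a = (2/5) - ((1/15)*sqrt(489))*i, a' = (2/5) + ((1/15)*sqrt(489))*i. At the order-1 pole a set g(u) = (u - a)*f(u) = [(8*u/39 - 29/12)/(u + 3)**2] / (u - a').
Simple pole: residue = g(a) at a = (2/5) - ((1/15)*sqrt(489))*i, which is (104135/2206672) - ((34520/22480471)*sqrt(489))*i.


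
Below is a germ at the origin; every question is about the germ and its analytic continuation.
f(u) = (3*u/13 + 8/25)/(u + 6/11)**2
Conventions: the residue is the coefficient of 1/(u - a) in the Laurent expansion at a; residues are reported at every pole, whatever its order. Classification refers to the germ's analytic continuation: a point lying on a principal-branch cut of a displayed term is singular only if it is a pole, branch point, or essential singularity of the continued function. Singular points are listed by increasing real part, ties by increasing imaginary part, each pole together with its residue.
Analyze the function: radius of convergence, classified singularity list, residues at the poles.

Denominator factor (u + 6/11)^2: pole of order 2 at -6/11, modulus 6/11.
The radius of convergence is the smallest modulus among the singular points: 6/11.
At the order-2 pole -6/11 set g(u) = (u - (-6/11))^2*f(u) = 3*u/13 + 8/25.
Order-2 pole: residue = g'(a); g'(-6/11) = 3/13, so the residue is 3/13.

Radius of convergence at 0: 6/11.
At -6/11: a pole of order 2; residue 3/13.


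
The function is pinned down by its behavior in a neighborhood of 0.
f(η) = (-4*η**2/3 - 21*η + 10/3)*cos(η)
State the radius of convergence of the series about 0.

The factor cos(η) is entire and contributes no finite singular point.
The polynomial part has no poles.
No finite singular points: the Taylor series at 0 converges everywhere.

The radius of convergence is infinite.


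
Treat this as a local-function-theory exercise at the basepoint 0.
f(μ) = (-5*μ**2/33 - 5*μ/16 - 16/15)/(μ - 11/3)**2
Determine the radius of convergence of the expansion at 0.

The radius of convergence is 11/3.

Denominator factor (μ - 11/3)^2: pole of order 2 at 11/3, modulus 11/3.
The radius of convergence is the smallest modulus among the singular points: 11/3.


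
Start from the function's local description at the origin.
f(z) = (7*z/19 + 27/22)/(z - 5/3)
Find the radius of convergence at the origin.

Denominator factor (z - 5/3): pole of order 1 at 5/3, modulus 5/3.
The radius of convergence is the smallest modulus among the singular points: 5/3.

The radius of convergence is 5/3.


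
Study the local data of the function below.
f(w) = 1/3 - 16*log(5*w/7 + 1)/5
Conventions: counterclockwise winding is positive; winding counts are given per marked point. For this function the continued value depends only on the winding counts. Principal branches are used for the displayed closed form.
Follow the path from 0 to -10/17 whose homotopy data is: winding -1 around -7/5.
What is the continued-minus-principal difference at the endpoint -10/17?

Continued minus principal equals (32/5)*pi*i.

The rational part is single-valued and drops out of the difference; each branch term changes only by its own monodromy.
(-16/5)*log(1 - w/(-7/5)): each positive loop around -7/5 adds 2*pi*i to the log, so winding -1 contributes (-16/5)*(-1)*2*pi*i = (32/5)*pi*i.
Summing the contributions at w = -10/17 gives (32/5)*pi*i.
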